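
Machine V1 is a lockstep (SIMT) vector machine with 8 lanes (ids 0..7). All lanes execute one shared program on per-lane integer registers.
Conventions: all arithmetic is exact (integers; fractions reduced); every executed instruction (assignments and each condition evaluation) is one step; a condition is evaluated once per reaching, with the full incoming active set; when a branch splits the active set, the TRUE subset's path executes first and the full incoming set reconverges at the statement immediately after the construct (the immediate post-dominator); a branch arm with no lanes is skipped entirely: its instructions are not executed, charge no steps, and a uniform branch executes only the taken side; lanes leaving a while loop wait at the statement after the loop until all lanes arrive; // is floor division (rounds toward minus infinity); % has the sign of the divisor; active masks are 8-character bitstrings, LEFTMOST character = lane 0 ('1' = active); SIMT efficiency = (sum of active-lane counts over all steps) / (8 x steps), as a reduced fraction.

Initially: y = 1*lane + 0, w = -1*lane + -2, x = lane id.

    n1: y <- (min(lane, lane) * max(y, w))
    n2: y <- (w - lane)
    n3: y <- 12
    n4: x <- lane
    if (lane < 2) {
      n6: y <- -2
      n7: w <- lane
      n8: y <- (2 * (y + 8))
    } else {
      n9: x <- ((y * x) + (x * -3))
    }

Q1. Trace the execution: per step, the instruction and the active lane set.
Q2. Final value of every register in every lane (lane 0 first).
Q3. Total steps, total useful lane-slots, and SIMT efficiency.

step 0: y <- (min(lane, lane) * max(y, w)) 11111111
step 1: y <- (w - lane)              11111111
step 2: y <- 12                      11111111
step 3: x <- lane                    11111111
step 4: eval (lane < 2)              11111111
step 5: y <- -2                      11000000
step 6: w <- lane                    11000000
step 7: y <- (2 * (y + 8))           11000000
step 8: x <- ((y * x) + (x * -3))    00111111

Answer: 9 steps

y: 12,12,12,12,12,12,12,12
w: 0,1,-4,-5,-6,-7,-8,-9
x: 0,1,18,27,36,45,54,63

steps = 9; useful = 52; efficiency = 52/72 = 13/18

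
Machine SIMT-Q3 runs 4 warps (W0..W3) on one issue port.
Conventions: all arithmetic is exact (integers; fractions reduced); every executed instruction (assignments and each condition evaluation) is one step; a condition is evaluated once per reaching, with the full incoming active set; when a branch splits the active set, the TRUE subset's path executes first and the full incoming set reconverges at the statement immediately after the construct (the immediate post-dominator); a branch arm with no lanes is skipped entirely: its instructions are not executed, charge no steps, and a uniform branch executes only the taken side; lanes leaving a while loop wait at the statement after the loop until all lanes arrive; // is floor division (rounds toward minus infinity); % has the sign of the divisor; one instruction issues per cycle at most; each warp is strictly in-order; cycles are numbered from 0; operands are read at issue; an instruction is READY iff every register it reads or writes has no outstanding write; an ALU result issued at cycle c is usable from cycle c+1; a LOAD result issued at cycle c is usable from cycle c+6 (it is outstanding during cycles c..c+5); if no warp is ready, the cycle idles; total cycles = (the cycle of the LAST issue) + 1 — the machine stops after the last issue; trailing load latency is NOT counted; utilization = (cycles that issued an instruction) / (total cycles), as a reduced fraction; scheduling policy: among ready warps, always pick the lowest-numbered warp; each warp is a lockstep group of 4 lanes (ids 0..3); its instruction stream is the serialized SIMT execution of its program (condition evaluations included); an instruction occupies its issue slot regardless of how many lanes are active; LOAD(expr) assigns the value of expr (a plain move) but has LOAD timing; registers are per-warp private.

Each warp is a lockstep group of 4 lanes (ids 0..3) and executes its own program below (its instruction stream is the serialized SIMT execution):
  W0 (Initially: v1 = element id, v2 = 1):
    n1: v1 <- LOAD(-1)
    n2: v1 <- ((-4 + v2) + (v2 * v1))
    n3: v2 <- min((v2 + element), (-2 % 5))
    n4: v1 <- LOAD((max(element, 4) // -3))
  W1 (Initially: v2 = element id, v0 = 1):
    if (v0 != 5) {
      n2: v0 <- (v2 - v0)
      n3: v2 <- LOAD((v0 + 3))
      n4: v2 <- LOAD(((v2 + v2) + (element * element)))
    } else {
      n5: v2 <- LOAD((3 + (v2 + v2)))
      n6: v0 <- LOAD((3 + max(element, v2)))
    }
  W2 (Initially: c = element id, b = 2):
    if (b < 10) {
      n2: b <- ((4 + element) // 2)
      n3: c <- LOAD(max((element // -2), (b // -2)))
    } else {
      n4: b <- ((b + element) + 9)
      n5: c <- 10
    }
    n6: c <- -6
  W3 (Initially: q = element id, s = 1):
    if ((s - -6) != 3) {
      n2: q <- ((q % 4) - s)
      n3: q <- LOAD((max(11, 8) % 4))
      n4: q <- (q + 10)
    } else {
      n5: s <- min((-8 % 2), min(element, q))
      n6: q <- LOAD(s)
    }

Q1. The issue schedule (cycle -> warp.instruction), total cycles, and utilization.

cycle 0: W0.I0
cycle 1: W1.I0
cycle 2: W1.I1
cycle 3: W1.I2
cycle 4: W2.I0
cycle 5: W2.I1
cycle 6: W0.I1
cycle 7: W0.I2
cycle 8: W0.I3
cycle 9: W1.I3
cycle 10: W2.I2
cycle 11: W3.I0
cycle 12: W3.I1
cycle 13: W3.I2
cycle 14: idle
cycle 15: idle
cycle 16: W2.I3
cycle 17: idle
cycle 18: idle
cycle 19: W3.I3

Answer: 20 cycles, utilization 4/5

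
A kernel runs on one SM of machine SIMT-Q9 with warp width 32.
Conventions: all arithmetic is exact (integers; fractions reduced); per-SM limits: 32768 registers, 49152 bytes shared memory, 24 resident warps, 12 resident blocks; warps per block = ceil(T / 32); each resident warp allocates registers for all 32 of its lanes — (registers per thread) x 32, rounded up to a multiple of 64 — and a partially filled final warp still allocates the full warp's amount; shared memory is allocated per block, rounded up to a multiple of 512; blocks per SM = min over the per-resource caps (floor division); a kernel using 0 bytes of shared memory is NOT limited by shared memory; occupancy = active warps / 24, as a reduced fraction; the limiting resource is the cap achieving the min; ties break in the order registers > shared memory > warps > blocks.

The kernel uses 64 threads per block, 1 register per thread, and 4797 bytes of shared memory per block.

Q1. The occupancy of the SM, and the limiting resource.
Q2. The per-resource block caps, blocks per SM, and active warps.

Answer: occupancy 3/4, limited by shared memory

registers: 256 blocks
shared memory: 9 blocks
warps: 12 blocks
blocks: 12 blocks

Answer: 9 blocks, 18 active warps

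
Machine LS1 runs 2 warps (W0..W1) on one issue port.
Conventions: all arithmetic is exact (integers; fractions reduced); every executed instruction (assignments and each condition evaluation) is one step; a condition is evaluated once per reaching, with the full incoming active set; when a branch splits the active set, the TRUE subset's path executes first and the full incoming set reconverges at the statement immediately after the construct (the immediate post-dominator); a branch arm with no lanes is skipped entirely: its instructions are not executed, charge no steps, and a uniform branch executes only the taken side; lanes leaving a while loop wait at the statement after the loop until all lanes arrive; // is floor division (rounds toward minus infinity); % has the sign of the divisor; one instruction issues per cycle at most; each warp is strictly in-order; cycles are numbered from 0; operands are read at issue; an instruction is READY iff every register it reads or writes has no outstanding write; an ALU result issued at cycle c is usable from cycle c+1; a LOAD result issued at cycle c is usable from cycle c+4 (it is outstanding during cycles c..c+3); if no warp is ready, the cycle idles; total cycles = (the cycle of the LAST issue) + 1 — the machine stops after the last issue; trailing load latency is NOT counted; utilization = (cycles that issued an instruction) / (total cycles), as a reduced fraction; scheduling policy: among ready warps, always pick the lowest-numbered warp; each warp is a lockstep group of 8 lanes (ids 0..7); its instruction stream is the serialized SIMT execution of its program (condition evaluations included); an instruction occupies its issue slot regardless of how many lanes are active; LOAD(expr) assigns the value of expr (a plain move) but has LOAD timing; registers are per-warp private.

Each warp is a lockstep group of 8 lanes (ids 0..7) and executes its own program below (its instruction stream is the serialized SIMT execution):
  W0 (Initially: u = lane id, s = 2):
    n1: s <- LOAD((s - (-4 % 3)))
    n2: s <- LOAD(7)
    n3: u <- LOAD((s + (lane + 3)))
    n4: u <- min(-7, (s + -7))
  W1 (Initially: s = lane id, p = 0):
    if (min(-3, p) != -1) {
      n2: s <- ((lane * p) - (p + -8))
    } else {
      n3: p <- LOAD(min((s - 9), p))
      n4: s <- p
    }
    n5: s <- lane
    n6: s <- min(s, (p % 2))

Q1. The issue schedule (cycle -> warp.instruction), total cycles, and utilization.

cycle 0: W0.I0
cycle 1: W1.I0
cycle 2: W1.I1
cycle 3: W1.I2
cycle 4: W0.I1
cycle 5: W1.I3
cycle 6: idle
cycle 7: idle
cycle 8: W0.I2
cycle 9: idle
cycle 10: idle
cycle 11: idle
cycle 12: W0.I3

Answer: 13 cycles, utilization 8/13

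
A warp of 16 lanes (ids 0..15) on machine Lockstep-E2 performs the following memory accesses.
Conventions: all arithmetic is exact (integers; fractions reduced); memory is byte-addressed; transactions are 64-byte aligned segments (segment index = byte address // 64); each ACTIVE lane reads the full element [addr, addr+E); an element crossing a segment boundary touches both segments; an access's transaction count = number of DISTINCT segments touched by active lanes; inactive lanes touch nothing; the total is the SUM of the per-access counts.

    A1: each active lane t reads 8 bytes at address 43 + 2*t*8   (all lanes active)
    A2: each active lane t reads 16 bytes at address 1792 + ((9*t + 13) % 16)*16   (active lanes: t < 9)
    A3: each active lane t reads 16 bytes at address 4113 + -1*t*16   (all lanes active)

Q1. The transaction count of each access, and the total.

A1: 5 transactions
A2: 4 transactions
A3: 5 transactions

Answer: 5,4,5; total 14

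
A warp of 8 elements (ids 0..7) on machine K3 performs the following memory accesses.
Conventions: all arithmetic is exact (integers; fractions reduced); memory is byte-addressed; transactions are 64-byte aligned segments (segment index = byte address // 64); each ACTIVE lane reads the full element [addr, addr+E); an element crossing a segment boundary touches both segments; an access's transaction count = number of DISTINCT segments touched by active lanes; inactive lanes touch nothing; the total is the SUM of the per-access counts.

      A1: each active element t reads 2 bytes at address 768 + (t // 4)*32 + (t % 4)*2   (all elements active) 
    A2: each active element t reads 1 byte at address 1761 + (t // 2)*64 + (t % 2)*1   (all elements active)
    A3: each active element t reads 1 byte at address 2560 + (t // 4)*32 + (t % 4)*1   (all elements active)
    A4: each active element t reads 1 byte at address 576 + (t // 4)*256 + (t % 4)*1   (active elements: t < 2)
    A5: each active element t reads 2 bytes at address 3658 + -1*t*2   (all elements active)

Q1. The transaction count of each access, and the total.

A1: 1 transaction
A2: 4 transactions
A3: 1 transaction
A4: 1 transaction
A5: 2 transactions

Answer: 1,4,1,1,2; total 9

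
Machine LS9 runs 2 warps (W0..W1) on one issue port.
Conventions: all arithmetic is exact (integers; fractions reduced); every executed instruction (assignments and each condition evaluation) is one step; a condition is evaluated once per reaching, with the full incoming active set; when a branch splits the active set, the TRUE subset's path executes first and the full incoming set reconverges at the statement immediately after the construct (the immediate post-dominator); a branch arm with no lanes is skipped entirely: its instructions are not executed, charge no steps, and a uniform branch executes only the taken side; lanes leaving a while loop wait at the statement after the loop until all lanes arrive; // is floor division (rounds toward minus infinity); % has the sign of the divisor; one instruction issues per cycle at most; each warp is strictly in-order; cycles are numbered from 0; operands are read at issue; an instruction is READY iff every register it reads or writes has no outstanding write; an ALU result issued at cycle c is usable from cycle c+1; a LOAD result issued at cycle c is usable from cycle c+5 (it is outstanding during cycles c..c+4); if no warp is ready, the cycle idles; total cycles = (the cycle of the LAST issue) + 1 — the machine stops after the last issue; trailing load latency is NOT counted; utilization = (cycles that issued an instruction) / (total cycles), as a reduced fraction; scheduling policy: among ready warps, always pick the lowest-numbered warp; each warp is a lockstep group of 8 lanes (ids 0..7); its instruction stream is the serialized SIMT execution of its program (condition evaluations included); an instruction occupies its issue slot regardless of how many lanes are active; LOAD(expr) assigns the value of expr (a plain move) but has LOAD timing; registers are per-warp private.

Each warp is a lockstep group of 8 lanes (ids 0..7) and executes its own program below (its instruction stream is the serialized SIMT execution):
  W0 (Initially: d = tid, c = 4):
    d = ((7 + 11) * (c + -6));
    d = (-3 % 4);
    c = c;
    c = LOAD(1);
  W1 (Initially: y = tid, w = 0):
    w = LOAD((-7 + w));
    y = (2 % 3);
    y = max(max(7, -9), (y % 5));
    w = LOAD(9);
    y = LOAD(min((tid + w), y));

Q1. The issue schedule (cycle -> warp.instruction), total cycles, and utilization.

cycle 0: W0.I0
cycle 1: W0.I1
cycle 2: W0.I2
cycle 3: W0.I3
cycle 4: W1.I0
cycle 5: W1.I1
cycle 6: W1.I2
cycle 7: idle
cycle 8: idle
cycle 9: W1.I3
cycle 10: idle
cycle 11: idle
cycle 12: idle
cycle 13: idle
cycle 14: W1.I4

Answer: 15 cycles, utilization 3/5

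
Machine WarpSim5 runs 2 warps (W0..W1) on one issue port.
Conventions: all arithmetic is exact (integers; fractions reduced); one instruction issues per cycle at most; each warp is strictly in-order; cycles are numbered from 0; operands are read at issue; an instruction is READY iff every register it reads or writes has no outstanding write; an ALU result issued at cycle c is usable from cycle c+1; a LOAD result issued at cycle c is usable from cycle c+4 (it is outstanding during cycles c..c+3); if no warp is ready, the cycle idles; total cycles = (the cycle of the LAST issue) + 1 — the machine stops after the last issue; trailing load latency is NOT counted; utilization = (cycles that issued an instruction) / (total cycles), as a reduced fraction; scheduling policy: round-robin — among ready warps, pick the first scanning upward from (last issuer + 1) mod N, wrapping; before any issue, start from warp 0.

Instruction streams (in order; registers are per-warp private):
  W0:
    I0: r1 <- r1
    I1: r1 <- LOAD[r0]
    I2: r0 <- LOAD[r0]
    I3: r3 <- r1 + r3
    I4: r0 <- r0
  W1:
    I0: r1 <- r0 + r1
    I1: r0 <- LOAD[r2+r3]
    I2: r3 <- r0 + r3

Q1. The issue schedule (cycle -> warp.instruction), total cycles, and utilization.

cycle 0: W0.I0
cycle 1: W1.I0
cycle 2: W0.I1
cycle 3: W1.I1
cycle 4: W0.I2
cycle 5: idle
cycle 6: W0.I3
cycle 7: W1.I2
cycle 8: W0.I4

Answer: 9 cycles, utilization 8/9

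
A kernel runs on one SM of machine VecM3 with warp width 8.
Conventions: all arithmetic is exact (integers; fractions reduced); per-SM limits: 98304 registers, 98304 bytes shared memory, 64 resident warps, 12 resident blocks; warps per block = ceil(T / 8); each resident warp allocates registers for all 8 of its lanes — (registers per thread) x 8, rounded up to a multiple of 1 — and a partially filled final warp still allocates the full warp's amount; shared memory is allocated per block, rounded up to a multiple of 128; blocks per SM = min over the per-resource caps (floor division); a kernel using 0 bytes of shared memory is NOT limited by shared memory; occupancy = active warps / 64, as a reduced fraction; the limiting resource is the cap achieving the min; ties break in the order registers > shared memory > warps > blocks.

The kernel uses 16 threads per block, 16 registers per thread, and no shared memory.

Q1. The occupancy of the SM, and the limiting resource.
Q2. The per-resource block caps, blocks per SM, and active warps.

Answer: occupancy 3/8, limited by blocks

registers: 384 blocks
shared memory: no limit (kernel uses none)
warps: 32 blocks
blocks: 12 blocks

Answer: 12 blocks, 24 active warps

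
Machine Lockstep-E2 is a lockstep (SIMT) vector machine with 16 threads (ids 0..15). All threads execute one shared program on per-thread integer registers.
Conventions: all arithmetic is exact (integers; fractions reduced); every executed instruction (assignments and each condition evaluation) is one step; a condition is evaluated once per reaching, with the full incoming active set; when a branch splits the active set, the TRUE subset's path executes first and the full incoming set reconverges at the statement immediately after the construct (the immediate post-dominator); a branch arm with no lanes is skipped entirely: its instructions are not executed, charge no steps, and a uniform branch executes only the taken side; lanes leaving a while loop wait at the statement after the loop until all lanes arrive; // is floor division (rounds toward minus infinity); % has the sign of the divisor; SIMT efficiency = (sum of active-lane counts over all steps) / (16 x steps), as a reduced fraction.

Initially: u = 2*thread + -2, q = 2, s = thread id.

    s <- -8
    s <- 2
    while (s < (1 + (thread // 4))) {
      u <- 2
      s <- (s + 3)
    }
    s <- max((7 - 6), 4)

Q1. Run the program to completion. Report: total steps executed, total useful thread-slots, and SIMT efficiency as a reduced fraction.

Answer: 7 steps, 88 useful, 11/14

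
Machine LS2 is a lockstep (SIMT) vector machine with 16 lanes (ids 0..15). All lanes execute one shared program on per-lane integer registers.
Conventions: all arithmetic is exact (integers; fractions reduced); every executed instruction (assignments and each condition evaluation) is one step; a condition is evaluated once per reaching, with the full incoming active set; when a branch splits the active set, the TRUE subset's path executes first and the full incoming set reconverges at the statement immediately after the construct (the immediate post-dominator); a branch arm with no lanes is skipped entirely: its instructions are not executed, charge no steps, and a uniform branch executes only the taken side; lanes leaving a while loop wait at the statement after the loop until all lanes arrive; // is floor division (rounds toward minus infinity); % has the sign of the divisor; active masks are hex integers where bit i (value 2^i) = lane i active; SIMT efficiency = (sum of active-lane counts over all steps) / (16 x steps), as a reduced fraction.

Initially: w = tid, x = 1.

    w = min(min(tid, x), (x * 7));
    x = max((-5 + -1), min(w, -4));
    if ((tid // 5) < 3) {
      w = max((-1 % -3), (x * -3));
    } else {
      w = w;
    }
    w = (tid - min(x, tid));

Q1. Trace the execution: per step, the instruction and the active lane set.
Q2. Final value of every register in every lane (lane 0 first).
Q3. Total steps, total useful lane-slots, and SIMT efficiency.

step 0: w <- min(min(tid, x), (x * 7)) 0xffff
step 1: x <- max((-5 + -1), min(w, -4)) 0xffff
step 2: eval ((tid // 5) < 3)        0xffff
step 3: w <- max((-1 % -3), (x * -3)) 0x7fff
step 4: w <- w                       0x8000
step 5: w <- (tid - min(x, tid))     0xffff

Answer: 6 steps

w: 4,5,6,7,8,9,10,11,12,13,14,15,16,17,18,19
x: -4,-4,-4,-4,-4,-4,-4,-4,-4,-4,-4,-4,-4,-4,-4,-4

steps = 6; useful = 80; efficiency = 80/96 = 5/6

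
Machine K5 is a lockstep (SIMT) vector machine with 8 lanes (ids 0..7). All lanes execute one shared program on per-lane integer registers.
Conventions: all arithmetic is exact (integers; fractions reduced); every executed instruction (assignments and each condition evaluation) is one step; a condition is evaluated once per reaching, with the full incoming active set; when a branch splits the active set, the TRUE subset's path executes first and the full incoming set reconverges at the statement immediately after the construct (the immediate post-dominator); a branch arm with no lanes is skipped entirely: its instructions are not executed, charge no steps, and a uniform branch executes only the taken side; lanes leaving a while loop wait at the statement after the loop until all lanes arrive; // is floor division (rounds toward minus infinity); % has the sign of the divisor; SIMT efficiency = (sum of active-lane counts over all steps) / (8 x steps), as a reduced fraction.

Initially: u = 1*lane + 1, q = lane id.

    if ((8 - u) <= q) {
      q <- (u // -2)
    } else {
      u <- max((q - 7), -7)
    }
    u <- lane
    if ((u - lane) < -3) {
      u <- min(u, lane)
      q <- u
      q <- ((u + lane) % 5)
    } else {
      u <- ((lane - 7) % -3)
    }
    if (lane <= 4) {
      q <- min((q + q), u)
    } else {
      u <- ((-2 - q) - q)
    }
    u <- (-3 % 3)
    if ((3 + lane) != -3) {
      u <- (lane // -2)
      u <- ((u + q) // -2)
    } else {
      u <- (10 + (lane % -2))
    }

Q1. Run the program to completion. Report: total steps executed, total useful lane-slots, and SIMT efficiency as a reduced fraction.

Answer: 13 steps, 88 useful, 11/13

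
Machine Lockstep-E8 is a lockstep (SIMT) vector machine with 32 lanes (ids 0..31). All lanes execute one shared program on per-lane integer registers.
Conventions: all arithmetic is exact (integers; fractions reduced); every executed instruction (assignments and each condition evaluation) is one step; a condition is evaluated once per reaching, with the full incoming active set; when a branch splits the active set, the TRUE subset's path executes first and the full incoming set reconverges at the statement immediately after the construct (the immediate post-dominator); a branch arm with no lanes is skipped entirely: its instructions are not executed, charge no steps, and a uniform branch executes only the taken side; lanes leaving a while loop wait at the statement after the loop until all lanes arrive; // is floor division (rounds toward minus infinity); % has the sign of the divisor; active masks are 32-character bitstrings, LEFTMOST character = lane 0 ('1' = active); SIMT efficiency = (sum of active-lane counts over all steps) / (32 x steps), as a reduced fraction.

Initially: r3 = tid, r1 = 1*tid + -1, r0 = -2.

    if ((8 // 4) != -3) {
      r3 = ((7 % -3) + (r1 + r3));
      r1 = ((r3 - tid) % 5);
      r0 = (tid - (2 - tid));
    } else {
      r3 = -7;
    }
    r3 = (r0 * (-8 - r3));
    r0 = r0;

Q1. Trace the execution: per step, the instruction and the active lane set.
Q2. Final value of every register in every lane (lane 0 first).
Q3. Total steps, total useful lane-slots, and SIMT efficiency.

step 0: eval ((8 // 4) != -3)        11111111111111111111111111111111
step 1: r3 <- ((7 % -3) + (r1 + r3)) 11111111111111111111111111111111
step 2: r1 <- ((r3 - tid) % 5)       11111111111111111111111111111111
step 3: r0 <- (tid - (2 - tid))      11111111111111111111111111111111
step 4: r3 <- (r0 * (-8 - r3))       11111111111111111111111111111111
step 5: r0 <- r0                     11111111111111111111111111111111

Answer: 6 steps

r3: 10,0,-18,-44,-78,-120,-170,-228,-294,-368,-450,-540,-638,-744,-858,-980,-1110,-1248,-1394,-1548,-1710,-1880,-2058,-2244,-2438,-2640,-2850,-3068,-3294,-3528,-3770,-4020
r1: 2,3,4,0,1,2,3,4,0,1,2,3,4,0,1,2,3,4,0,1,2,3,4,0,1,2,3,4,0,1,2,3
r0: -2,0,2,4,6,8,10,12,14,16,18,20,22,24,26,28,30,32,34,36,38,40,42,44,46,48,50,52,54,56,58,60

steps = 6; useful = 192; efficiency = 192/192 = 1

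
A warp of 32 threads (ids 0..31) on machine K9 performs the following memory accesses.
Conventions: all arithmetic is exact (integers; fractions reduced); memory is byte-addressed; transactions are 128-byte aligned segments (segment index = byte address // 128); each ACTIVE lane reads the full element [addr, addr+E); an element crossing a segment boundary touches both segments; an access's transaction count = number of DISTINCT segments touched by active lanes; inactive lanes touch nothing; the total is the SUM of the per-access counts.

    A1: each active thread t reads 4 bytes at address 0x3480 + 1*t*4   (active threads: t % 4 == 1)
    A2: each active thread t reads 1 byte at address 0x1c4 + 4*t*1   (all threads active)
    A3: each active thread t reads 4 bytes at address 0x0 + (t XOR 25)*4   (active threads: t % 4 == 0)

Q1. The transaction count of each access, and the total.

A1: 1 transaction
A2: 2 transactions
A3: 1 transaction

Answer: 1,2,1; total 4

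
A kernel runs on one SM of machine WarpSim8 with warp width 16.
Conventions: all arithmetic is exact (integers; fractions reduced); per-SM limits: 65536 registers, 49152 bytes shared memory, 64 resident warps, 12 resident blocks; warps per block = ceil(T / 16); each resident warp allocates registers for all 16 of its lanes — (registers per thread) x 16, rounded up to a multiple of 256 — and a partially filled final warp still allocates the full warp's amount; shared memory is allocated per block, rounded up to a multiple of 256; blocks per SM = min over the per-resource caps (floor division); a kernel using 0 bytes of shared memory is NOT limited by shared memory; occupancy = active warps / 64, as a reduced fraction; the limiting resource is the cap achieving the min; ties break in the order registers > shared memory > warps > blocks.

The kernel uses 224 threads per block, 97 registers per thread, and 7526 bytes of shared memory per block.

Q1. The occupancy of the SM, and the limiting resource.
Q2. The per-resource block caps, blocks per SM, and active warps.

Answer: occupancy 7/16, limited by registers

registers: 2 blocks
shared memory: 6 blocks
warps: 4 blocks
blocks: 12 blocks

Answer: 2 blocks, 28 active warps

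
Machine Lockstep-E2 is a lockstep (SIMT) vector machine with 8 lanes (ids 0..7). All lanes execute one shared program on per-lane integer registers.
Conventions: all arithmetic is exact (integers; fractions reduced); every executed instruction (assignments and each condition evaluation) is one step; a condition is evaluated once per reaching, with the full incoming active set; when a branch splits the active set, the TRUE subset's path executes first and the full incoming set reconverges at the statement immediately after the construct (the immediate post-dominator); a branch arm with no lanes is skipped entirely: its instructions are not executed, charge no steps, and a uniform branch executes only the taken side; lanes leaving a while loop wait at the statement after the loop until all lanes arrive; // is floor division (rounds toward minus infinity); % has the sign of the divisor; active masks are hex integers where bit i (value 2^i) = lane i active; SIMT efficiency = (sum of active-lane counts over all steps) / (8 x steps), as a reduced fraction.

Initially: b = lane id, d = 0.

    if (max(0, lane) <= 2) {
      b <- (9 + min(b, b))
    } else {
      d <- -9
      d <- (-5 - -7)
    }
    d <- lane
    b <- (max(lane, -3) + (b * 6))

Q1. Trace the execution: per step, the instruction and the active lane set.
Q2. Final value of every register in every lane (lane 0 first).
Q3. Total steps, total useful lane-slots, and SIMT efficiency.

step 0: eval (max(0, lane) <= 2)     0xff
step 1: b <- (9 + min(b, b))         0x07
step 2: d <- -9                      0xf8
step 3: d <- (-5 - -7)               0xf8
step 4: d <- lane                    0xff
step 5: b <- (max(lane, -3) + (b * 6)) 0xff

Answer: 6 steps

b: 54,61,68,21,28,35,42,49
d: 0,1,2,3,4,5,6,7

steps = 6; useful = 37; efficiency = 37/48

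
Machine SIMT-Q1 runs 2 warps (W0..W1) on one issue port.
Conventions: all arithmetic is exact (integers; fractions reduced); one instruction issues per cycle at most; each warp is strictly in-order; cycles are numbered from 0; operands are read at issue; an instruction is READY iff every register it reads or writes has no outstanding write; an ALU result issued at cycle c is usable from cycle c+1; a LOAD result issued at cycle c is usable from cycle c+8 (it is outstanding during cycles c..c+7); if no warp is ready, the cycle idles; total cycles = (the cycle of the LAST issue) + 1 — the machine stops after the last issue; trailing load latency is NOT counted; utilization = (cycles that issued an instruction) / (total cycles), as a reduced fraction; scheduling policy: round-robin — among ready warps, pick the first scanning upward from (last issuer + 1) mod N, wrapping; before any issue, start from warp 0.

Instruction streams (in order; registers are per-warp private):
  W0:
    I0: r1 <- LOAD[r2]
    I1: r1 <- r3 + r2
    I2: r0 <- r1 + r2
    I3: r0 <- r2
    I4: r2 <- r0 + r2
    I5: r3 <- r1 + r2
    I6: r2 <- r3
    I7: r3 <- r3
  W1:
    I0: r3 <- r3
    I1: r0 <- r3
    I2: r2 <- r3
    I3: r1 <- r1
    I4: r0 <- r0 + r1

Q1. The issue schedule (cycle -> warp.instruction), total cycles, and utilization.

cycle 0: W0.I0
cycle 1: W1.I0
cycle 2: W1.I1
cycle 3: W1.I2
cycle 4: W1.I3
cycle 5: W1.I4
cycle 6: idle
cycle 7: idle
cycle 8: W0.I1
cycle 9: W0.I2
cycle 10: W0.I3
cycle 11: W0.I4
cycle 12: W0.I5
cycle 13: W0.I6
cycle 14: W0.I7

Answer: 15 cycles, utilization 13/15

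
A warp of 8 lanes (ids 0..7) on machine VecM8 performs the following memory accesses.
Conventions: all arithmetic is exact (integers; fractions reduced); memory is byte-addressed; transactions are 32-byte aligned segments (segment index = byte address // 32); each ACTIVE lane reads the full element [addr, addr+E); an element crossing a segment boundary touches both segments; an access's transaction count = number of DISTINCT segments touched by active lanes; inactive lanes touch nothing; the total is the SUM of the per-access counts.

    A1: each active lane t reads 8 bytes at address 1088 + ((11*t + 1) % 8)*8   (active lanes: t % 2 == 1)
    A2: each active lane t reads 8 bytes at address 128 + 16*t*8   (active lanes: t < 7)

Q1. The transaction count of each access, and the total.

A1: 2 transactions
A2: 7 transactions

Answer: 2,7; total 9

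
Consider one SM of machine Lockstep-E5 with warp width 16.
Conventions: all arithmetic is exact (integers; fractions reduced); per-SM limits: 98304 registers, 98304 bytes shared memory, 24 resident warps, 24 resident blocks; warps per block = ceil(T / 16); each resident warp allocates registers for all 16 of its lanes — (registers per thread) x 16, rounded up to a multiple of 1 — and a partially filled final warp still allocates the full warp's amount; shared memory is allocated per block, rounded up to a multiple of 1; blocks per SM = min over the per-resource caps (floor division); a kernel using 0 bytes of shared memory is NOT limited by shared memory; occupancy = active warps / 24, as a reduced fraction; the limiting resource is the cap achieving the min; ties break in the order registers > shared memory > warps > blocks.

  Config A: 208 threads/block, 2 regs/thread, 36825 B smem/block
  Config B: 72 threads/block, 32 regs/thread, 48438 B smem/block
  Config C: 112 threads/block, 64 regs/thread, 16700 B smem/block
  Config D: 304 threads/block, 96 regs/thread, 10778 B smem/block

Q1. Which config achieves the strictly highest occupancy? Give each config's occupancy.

occupancies: A 13/24, B 5/12, C 7/8, D 19/24

Answer: C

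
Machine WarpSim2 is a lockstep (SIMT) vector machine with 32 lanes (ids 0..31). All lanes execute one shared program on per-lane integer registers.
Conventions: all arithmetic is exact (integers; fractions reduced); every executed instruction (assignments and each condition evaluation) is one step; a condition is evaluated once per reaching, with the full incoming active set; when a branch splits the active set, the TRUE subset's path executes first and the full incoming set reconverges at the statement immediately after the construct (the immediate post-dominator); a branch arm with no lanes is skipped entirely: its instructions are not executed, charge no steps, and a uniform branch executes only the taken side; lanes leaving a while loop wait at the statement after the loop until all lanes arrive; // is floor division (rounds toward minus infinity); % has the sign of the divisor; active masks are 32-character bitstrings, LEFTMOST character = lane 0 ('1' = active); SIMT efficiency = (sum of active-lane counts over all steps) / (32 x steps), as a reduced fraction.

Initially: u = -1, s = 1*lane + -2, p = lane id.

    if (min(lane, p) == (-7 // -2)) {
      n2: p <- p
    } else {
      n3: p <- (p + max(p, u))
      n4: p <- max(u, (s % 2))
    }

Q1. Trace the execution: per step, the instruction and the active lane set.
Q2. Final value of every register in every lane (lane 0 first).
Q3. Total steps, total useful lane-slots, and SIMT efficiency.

step 0: eval (min(lane, p) == (-7 // -2)) 11111111111111111111111111111111
step 1: p <- p                       00010000000000000000000000000000
step 2: p <- (p + max(p, u))         11101111111111111111111111111111
step 3: p <- max(u, (s % 2))         11101111111111111111111111111111

Answer: 4 steps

u: -1,-1,-1,-1,-1,-1,-1,-1,-1,-1,-1,-1,-1,-1,-1,-1,-1,-1,-1,-1,-1,-1,-1,-1,-1,-1,-1,-1,-1,-1,-1,-1
s: -2,-1,0,1,2,3,4,5,6,7,8,9,10,11,12,13,14,15,16,17,18,19,20,21,22,23,24,25,26,27,28,29
p: 0,1,0,3,0,1,0,1,0,1,0,1,0,1,0,1,0,1,0,1,0,1,0,1,0,1,0,1,0,1,0,1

steps = 4; useful = 95; efficiency = 95/128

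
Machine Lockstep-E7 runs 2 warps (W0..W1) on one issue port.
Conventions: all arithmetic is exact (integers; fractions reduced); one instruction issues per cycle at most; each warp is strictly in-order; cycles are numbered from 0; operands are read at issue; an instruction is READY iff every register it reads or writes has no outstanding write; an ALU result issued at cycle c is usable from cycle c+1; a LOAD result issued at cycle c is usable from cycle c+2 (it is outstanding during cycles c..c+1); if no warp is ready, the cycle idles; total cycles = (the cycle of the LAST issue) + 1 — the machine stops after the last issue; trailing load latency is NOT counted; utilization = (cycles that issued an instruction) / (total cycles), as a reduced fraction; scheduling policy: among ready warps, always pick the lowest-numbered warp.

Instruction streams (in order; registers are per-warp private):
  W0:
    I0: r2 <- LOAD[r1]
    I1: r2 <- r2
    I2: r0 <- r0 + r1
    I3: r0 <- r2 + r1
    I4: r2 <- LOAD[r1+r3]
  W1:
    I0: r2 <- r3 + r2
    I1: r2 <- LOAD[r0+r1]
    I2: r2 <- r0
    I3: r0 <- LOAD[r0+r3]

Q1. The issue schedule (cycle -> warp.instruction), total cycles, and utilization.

cycle 0: W0.I0
cycle 1: W1.I0
cycle 2: W0.I1
cycle 3: W0.I2
cycle 4: W0.I3
cycle 5: W0.I4
cycle 6: W1.I1
cycle 7: idle
cycle 8: W1.I2
cycle 9: W1.I3

Answer: 10 cycles, utilization 9/10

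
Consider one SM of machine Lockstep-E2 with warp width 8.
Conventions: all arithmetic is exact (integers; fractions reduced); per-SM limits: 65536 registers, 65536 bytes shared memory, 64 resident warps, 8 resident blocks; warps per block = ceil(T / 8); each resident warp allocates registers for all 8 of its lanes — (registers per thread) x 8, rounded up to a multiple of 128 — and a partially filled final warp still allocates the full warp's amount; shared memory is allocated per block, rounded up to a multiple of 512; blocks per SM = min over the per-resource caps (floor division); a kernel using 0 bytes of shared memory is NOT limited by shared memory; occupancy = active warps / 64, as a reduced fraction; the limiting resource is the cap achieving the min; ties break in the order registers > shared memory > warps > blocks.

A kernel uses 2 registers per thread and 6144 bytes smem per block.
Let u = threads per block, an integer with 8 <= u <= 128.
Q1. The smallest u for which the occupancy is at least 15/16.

Answer: u = 57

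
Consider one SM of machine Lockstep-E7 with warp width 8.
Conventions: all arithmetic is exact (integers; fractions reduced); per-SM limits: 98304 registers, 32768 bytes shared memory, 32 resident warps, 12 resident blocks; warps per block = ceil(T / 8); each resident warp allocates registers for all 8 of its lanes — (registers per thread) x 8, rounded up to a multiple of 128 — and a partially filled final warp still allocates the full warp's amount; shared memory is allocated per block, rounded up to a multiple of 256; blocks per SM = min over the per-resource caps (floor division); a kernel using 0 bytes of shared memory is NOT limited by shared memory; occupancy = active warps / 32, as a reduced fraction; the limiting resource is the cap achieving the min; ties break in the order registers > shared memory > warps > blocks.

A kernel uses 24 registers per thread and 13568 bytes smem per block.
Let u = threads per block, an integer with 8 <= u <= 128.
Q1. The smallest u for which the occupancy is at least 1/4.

Answer: u = 25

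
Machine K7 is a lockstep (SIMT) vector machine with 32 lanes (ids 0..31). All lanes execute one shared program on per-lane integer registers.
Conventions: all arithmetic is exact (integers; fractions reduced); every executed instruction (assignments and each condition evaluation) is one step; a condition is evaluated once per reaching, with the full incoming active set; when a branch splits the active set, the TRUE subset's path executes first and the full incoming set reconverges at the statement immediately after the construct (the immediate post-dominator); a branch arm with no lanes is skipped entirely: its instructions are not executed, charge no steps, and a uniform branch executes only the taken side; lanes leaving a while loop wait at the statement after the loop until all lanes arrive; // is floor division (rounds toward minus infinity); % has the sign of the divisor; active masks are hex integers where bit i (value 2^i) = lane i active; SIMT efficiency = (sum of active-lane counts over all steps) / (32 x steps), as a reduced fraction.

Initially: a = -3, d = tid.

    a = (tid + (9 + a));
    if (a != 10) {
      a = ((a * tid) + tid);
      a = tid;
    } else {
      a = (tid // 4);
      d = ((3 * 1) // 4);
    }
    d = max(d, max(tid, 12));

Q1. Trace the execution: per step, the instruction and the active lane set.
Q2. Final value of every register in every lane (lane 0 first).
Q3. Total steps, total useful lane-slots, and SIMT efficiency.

step 0: a <- (tid + (9 + a))         0xffffffff
step 1: eval (a != 10)               0xffffffff
step 2: a <- ((a * tid) + tid)       0xffffffef
step 3: a <- tid                     0xffffffef
step 4: a <- (tid // 4)              0x00000010
step 5: d <- ((3 * 1) // 4)          0x00000010
step 6: d <- max(d, max(tid, 12))    0xffffffff

Answer: 7 steps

a: 0,1,2,3,1,5,6,7,8,9,10,11,12,13,14,15,16,17,18,19,20,21,22,23,24,25,26,27,28,29,30,31
d: 12,12,12,12,12,12,12,12,12,12,12,12,12,13,14,15,16,17,18,19,20,21,22,23,24,25,26,27,28,29,30,31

steps = 7; useful = 160; efficiency = 160/224 = 5/7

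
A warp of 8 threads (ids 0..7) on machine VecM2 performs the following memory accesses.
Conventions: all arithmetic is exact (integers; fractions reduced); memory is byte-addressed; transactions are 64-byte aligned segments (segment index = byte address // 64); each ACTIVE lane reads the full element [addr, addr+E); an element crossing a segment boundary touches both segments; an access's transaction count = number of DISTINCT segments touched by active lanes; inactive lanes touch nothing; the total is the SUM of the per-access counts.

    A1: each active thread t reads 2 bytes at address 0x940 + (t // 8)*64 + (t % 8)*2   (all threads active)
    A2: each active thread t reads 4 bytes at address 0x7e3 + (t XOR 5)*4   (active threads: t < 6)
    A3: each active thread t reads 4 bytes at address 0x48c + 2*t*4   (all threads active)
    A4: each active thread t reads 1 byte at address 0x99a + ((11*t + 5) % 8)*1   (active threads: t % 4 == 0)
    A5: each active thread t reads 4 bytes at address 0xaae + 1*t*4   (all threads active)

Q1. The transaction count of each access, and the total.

A1: 1 transaction
A2: 2 transactions
A3: 2 transactions
A4: 1 transaction
A5: 2 transactions

Answer: 1,2,2,1,2; total 8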